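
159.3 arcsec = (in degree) 0.04425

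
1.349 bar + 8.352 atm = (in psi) 142.3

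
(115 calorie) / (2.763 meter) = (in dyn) 1.741e+07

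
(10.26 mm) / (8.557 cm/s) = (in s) 0.1199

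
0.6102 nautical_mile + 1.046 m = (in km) 1.131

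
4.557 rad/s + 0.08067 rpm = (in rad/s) 4.565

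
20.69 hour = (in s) 7.448e+04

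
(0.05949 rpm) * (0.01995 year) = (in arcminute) 1.347e+07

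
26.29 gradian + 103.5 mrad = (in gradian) 32.88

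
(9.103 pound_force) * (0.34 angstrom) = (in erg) 0.01377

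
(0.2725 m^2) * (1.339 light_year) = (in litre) 3.452e+18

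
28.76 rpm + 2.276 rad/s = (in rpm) 50.49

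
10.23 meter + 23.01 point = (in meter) 10.24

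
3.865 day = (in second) 3.339e+05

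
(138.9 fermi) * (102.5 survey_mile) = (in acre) 5.662e-12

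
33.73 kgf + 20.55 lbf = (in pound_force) 94.91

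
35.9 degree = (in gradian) 39.89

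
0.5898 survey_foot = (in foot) 0.5898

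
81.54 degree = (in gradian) 90.6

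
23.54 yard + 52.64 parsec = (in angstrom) 1.624e+28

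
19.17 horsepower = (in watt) 1.43e+04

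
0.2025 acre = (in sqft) 8821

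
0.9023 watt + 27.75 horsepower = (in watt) 2.069e+04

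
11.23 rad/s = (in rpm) 107.2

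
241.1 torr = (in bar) 0.3214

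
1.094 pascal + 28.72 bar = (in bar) 28.72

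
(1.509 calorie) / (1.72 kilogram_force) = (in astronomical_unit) 2.502e-12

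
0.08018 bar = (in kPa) 8.018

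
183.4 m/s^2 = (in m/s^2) 183.4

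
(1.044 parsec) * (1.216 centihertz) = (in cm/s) 3.917e+16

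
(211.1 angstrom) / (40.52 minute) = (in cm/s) 8.683e-10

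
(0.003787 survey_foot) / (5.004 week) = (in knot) 7.414e-10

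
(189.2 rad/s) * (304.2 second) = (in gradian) 3.664e+06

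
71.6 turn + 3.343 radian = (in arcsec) 9.348e+07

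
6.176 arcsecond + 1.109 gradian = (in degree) 0.9998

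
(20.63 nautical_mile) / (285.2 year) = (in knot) 8.257e-06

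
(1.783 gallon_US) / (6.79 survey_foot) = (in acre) 8.059e-07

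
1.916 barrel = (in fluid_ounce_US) 1.03e+04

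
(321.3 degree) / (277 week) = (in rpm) 3.196e-07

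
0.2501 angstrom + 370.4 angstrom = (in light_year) 3.918e-24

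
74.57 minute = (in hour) 1.243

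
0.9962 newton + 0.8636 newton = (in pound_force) 0.4181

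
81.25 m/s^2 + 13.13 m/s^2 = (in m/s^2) 94.38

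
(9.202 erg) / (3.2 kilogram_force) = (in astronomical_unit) 1.96e-19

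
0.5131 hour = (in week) 0.003054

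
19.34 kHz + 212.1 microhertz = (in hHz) 193.4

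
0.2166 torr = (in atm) 0.000285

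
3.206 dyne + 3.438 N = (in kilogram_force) 0.3506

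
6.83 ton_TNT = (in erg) 2.858e+17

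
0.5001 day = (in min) 720.1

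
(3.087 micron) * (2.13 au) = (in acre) 243.1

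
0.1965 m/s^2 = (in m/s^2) 0.1965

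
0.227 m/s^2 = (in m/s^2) 0.227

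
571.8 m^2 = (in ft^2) 6155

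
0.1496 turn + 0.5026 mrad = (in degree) 53.88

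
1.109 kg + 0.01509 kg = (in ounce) 39.65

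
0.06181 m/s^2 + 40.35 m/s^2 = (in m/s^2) 40.41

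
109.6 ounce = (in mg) 3.107e+06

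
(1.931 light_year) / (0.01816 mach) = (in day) 3.419e+10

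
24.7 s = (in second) 24.7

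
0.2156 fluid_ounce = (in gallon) 0.001684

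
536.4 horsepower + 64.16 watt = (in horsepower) 536.5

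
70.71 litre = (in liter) 70.71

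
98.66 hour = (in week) 0.5873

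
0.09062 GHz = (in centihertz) 9.062e+09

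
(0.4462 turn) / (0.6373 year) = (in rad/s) 1.395e-07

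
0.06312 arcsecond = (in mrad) 0.000306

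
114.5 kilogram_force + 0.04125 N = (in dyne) 1.123e+08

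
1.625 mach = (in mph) 1238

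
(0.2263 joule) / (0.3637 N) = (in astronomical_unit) 4.159e-12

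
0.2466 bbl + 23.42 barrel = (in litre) 3763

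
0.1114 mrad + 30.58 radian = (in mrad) 3.058e+04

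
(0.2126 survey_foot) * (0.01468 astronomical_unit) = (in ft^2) 1.532e+09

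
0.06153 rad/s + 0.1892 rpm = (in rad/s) 0.08134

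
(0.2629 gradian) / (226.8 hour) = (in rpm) 4.83e-08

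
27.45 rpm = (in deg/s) 164.7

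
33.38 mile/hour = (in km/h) 53.72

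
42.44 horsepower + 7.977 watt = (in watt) 3.166e+04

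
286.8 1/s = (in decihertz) 2868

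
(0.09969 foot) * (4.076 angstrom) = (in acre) 3.06e-15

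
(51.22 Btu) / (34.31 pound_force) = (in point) 1.004e+06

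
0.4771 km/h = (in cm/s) 13.25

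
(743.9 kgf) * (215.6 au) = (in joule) 2.353e+17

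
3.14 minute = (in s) 188.4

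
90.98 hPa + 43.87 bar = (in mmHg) 3.297e+04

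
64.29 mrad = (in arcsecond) 1.326e+04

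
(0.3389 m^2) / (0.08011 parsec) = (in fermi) 0.1371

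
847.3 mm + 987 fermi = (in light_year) 8.956e-17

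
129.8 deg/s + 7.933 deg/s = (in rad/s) 2.404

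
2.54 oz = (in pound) 0.1588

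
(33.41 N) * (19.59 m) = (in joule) 654.5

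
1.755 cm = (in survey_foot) 0.05758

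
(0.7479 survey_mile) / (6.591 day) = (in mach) 6.207e-06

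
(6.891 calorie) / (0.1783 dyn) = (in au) 0.0001081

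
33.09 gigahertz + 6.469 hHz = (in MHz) 3.309e+04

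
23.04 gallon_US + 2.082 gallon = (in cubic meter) 0.0951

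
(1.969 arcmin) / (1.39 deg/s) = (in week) 3.904e-08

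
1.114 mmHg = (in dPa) 1485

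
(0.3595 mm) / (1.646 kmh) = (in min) 1.31e-05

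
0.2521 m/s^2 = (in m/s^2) 0.2521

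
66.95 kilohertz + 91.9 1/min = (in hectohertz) 669.5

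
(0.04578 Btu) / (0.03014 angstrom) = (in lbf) 3.603e+12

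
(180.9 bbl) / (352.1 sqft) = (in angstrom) 8.792e+09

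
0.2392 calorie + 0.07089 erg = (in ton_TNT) 2.392e-10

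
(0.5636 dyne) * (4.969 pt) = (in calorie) 2.361e-09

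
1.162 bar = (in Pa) 1.162e+05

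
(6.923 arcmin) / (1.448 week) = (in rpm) 2.196e-08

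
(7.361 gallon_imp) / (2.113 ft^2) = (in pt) 483.2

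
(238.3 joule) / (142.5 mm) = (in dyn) 1.672e+08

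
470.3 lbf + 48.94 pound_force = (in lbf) 519.2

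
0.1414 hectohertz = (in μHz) 1.414e+07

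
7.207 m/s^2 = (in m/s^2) 7.207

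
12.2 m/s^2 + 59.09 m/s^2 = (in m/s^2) 71.29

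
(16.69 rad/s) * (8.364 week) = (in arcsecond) 1.741e+13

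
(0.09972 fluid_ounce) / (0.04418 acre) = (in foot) 5.412e-08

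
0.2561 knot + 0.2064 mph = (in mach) 0.0006579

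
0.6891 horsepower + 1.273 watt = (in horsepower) 0.6908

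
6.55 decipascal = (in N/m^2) 0.655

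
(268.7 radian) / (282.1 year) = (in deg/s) 1.731e-06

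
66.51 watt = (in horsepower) 0.08919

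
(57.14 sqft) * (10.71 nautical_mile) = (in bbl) 6.623e+05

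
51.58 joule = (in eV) 3.219e+20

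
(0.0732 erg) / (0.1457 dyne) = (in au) 3.358e-14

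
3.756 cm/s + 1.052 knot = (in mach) 0.0017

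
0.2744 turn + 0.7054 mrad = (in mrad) 1725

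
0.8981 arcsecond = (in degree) 0.0002495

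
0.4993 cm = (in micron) 4993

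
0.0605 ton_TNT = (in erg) 2.531e+15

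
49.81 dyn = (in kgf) 5.079e-05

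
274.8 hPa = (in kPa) 27.48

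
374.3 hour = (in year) 0.04273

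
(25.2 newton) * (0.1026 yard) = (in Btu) 0.002241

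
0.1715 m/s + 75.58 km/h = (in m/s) 21.17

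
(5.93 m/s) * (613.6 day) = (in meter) 3.144e+08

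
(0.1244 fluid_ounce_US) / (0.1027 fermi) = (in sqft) 3.856e+11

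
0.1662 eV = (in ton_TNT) 6.364e-30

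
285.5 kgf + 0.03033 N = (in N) 2800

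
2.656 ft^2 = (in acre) 6.097e-05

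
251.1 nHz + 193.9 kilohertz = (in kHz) 193.9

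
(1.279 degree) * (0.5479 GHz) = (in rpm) 1.168e+08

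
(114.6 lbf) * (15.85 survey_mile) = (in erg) 1.3e+14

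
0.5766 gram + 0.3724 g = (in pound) 0.002092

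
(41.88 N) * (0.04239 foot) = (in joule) 0.5411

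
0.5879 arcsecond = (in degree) 0.0001633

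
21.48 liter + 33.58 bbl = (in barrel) 33.72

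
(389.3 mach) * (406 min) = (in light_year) 3.413e-07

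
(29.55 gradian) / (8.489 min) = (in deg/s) 0.05221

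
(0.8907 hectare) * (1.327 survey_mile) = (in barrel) 1.196e+08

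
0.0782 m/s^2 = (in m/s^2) 0.0782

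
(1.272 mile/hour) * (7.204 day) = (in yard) 3.871e+05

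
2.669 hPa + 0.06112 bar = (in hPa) 63.79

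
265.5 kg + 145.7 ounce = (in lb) 594.4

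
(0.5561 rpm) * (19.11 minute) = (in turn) 10.63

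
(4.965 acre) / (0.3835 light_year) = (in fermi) 5538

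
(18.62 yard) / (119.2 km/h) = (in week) 8.502e-07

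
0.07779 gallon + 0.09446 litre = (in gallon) 0.1027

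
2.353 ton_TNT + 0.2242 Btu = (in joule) 9.845e+09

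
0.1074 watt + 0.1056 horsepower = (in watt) 78.85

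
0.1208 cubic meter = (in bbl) 0.7598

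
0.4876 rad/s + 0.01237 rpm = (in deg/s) 28.01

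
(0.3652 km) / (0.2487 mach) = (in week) 7.131e-06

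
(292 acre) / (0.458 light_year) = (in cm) 2.727e-08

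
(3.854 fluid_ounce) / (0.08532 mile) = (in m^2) 8.301e-07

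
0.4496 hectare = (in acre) 1.111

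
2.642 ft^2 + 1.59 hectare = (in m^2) 1.59e+04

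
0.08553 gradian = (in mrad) 1.344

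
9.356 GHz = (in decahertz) 9.356e+08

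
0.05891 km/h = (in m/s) 0.01636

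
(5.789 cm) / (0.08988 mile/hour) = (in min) 0.02401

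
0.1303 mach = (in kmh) 159.7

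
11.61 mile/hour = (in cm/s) 519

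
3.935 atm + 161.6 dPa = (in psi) 57.83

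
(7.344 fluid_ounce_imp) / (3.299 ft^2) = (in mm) 0.6808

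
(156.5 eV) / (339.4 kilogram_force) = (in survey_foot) 2.472e-20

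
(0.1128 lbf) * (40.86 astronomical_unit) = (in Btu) 2.907e+09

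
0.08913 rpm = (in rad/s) 0.009334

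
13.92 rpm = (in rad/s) 1.458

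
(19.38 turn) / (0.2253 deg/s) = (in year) 0.0009819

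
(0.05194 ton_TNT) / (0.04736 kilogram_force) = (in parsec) 1.516e-08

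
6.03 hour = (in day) 0.2512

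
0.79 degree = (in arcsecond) 2844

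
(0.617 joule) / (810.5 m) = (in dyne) 76.13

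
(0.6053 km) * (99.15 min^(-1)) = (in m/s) 1000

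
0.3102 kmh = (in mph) 0.1927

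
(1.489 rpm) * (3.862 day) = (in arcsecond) 1.073e+10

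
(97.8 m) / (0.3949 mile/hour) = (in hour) 0.1539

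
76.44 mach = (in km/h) 9.37e+04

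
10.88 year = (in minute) 5.719e+06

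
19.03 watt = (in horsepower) 0.02552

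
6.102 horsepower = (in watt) 4550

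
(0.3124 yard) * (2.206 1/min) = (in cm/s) 1.05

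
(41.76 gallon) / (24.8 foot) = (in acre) 5.168e-06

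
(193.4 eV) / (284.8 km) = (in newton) 1.088e-22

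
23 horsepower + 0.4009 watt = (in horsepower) 23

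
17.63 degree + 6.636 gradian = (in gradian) 26.22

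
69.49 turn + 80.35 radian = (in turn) 82.28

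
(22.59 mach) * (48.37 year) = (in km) 1.173e+10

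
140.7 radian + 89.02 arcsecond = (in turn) 22.39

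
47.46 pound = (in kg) 21.53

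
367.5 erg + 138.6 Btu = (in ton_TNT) 3.495e-05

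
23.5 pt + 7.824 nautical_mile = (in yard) 1.585e+04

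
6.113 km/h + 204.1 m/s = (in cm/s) 2.058e+04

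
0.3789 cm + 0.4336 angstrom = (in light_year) 4.005e-19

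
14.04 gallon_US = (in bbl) 0.3343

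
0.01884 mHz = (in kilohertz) 1.884e-08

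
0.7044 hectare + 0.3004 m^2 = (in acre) 1.741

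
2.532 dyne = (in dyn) 2.532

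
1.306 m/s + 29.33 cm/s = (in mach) 0.004697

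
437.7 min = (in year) 0.0008328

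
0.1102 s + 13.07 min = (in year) 2.487e-05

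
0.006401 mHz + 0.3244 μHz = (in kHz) 6.725e-09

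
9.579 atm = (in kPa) 970.6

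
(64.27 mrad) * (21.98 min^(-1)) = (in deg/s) 1.349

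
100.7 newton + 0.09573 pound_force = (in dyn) 1.011e+07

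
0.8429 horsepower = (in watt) 628.6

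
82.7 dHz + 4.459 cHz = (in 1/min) 498.9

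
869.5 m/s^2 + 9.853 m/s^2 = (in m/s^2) 879.4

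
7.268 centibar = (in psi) 1.054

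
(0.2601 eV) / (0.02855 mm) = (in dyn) 1.46e-10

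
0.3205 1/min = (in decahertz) 0.0005342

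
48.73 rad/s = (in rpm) 465.3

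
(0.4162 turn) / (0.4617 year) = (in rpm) 1.715e-06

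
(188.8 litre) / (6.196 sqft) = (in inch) 12.91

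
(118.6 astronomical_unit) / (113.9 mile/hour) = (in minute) 5.807e+09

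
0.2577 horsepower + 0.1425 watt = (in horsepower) 0.2579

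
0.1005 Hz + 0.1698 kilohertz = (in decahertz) 16.99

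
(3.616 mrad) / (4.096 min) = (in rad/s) 1.471e-05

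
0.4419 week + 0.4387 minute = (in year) 0.008476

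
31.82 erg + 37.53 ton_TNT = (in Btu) 1.488e+08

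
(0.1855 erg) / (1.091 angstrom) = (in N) 170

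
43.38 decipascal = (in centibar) 0.004338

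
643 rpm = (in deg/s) 3858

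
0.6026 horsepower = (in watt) 449.4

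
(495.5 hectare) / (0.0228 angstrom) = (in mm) 2.173e+21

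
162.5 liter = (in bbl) 1.022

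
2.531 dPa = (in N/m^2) 0.2531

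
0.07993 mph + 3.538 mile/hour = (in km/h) 5.822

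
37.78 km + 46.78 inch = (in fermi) 3.778e+19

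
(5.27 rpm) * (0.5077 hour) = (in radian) 1009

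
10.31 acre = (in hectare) 4.172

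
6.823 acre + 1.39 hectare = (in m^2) 4.151e+04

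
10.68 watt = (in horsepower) 0.01432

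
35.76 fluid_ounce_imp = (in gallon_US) 0.2684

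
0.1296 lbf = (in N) 0.5765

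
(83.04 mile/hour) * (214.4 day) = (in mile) 4.273e+05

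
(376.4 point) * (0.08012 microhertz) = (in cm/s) 1.064e-06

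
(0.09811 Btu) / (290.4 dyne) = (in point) 1.01e+08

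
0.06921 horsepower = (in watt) 51.61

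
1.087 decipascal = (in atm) 1.073e-06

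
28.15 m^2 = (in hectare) 0.002815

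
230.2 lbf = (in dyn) 1.024e+08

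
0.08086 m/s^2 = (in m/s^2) 0.08086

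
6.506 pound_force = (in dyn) 2.894e+06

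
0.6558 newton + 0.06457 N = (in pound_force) 0.1619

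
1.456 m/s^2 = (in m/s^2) 1.456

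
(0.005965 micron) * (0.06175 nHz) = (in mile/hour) 8.24e-19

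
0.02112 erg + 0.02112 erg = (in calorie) 1.01e-09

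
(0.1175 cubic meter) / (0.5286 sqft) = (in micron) 2.393e+06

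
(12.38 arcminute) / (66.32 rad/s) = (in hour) 1.508e-08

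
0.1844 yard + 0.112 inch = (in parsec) 5.557e-18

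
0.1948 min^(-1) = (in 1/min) 0.1948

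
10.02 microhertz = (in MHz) 1.002e-11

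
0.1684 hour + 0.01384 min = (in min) 10.12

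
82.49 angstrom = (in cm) 8.249e-07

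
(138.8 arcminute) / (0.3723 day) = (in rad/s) 1.255e-06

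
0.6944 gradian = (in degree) 0.625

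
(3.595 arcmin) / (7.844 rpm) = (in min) 2.122e-05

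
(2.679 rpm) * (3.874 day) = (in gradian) 5.978e+06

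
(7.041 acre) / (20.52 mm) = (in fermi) 1.389e+21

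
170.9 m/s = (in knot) 332.2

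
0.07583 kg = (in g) 75.83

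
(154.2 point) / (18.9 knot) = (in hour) 1.554e-06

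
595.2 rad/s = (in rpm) 5684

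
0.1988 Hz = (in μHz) 1.988e+05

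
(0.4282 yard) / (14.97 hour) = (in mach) 2.134e-08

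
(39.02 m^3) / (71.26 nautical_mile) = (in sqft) 0.003183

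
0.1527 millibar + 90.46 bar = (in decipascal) 9.046e+07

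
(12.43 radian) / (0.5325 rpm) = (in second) 222.9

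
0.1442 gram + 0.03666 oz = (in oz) 0.04175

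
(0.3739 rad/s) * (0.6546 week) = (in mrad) 1.48e+08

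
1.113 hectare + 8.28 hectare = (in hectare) 9.393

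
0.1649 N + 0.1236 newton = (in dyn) 2.885e+04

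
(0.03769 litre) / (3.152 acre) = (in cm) 2.955e-07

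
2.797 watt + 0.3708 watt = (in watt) 3.168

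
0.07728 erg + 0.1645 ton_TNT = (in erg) 6.883e+15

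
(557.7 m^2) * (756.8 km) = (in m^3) 4.221e+08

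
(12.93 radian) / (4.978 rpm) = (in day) 0.0002871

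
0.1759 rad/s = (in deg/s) 10.08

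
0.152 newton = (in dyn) 1.52e+04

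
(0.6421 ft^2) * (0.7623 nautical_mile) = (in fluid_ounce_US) 2.848e+06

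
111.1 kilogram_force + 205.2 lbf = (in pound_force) 450.1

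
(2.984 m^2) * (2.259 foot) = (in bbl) 12.92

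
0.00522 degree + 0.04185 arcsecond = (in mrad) 0.09131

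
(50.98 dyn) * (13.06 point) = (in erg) 23.49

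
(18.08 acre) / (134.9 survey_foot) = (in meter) 1779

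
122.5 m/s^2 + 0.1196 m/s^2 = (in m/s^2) 122.6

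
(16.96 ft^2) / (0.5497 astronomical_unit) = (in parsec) 6.209e-28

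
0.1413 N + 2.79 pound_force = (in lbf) 2.822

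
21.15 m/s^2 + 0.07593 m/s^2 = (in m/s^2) 21.23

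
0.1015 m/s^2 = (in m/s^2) 0.1015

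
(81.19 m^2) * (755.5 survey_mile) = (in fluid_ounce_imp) 3.474e+12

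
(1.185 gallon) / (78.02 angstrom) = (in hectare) 57.49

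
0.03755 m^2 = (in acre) 9.279e-06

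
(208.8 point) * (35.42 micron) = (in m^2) 2.609e-06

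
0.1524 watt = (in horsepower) 0.0002044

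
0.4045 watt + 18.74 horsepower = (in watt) 1.397e+04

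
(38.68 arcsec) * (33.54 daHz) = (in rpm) 0.6006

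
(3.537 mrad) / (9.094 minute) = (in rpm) 6.19e-05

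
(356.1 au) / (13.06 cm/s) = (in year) 1.293e+07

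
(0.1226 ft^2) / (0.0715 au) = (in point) 3.018e-09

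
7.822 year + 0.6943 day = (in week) 408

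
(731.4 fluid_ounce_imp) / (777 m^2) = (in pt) 0.07581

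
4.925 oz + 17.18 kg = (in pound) 38.18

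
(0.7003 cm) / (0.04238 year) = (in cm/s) 5.24e-07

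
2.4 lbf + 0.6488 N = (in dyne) 1.132e+06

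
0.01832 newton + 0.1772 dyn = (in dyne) 1832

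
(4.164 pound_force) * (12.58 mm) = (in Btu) 0.0002209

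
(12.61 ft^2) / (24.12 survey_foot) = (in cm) 15.93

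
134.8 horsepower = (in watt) 1.005e+05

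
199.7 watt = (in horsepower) 0.2678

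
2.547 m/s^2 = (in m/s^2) 2.547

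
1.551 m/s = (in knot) 3.015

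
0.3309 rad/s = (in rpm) 3.16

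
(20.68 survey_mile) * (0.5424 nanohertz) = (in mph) 4.038e-05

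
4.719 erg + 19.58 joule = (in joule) 19.58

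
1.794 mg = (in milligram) 1.794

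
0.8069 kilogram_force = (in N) 7.913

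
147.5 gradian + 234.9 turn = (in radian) 1478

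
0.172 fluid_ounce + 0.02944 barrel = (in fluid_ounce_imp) 164.9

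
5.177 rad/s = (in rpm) 49.44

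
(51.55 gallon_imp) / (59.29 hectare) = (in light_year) 4.178e-23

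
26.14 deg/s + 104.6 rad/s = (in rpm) 1003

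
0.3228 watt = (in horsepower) 0.0004329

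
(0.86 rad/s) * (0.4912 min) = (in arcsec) 5.228e+06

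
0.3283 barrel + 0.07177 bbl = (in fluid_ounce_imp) 2239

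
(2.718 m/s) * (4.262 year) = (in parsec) 1.184e-08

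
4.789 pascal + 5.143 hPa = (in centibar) 0.5191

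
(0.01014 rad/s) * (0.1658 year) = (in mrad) 5.302e+07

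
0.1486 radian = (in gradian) 9.46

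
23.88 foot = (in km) 0.007279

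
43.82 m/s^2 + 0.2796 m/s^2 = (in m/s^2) 44.1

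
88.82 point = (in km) 3.133e-05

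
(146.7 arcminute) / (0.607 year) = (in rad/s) 2.229e-09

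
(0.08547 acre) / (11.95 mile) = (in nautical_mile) 9.711e-06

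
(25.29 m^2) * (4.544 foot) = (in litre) 3.503e+04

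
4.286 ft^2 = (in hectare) 3.982e-05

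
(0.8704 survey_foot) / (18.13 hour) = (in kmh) 1.463e-05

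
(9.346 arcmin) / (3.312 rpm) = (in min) 0.0001306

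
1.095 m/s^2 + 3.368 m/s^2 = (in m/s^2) 4.463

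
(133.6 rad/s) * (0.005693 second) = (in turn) 0.1211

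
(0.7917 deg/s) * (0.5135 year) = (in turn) 3.561e+04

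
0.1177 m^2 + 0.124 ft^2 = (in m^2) 0.1292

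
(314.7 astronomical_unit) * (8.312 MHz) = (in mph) 8.753e+20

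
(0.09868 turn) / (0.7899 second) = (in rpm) 7.496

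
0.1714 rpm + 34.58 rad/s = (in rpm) 330.4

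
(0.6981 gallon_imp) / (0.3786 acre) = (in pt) 0.005872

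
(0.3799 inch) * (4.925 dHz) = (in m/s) 0.004752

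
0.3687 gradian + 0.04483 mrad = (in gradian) 0.3716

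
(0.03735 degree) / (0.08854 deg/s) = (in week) 6.975e-07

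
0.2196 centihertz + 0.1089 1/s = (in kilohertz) 0.0001111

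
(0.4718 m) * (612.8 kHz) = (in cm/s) 2.891e+07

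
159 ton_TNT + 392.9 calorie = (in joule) 6.653e+11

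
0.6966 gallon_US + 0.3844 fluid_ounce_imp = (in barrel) 0.01665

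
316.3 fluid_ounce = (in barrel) 0.05884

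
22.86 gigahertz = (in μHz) 2.286e+16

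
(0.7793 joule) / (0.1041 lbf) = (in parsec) 5.454e-17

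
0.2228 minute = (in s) 13.37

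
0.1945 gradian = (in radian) 0.003055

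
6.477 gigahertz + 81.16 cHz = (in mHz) 6.477e+12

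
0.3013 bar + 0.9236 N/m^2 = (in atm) 0.2974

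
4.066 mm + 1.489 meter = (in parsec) 4.839e-17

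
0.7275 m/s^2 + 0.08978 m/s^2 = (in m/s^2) 0.8173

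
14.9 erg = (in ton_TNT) 3.561e-16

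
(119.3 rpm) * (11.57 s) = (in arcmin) 4.969e+05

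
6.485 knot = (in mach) 0.009798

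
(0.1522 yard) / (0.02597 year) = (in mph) 3.801e-07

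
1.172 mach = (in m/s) 399.1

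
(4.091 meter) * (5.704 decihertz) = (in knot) 4.536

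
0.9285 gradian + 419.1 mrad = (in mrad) 433.7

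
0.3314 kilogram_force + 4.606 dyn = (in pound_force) 0.7306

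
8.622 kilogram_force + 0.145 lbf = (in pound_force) 19.15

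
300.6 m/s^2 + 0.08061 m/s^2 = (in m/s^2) 300.7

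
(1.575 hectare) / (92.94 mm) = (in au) 1.133e-06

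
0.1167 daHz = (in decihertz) 11.67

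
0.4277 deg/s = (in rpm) 0.07128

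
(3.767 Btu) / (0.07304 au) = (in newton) 3.637e-07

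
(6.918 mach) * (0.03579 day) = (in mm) 7.284e+09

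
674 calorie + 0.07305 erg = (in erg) 2.82e+10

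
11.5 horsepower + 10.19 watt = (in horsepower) 11.51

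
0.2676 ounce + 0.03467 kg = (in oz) 1.491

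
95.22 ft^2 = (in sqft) 95.22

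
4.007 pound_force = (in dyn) 1.782e+06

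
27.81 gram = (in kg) 0.02781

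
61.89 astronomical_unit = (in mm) 9.259e+15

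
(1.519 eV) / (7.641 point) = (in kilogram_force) 9.207e-18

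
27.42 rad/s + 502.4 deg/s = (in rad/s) 36.19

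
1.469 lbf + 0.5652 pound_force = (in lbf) 2.034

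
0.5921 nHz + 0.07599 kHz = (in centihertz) 7599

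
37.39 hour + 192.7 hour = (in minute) 1.381e+04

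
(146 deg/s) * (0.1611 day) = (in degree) 2.032e+06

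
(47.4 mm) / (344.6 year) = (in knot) 8.478e-12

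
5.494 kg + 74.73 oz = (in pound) 16.78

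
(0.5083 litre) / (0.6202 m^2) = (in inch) 0.03227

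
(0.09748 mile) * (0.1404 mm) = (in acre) 5.443e-06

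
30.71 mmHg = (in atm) 0.04041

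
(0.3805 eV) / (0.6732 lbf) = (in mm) 2.036e-17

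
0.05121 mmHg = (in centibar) 0.006827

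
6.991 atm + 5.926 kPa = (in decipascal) 7.143e+06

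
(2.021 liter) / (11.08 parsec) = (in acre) 1.461e-24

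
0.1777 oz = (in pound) 0.01111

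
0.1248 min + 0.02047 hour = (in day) 0.0009396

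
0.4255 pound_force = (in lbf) 0.4255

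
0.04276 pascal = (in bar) 4.276e-07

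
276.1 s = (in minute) 4.602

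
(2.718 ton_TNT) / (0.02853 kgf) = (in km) 4.065e+07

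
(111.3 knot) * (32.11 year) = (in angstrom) 5.798e+20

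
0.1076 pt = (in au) 2.537e-16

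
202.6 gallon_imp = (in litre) 921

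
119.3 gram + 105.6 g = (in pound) 0.4958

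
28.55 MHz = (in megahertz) 28.55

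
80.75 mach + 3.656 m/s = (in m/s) 2.75e+04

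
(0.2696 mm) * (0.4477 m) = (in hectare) 1.207e-08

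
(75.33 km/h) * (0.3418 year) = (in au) 0.001508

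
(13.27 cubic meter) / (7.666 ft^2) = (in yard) 20.38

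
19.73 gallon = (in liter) 74.69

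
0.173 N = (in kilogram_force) 0.01764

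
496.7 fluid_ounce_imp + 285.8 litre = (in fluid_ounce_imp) 1.056e+04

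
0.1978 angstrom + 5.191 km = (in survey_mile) 3.226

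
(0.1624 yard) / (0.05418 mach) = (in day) 9.316e-08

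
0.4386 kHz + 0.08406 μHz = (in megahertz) 0.0004386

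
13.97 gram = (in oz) 0.4928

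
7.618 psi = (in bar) 0.5252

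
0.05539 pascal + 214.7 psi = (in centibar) 1480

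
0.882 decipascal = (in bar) 8.82e-07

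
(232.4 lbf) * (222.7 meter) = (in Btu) 218.2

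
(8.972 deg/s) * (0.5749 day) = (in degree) 4.457e+05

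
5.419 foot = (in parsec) 5.353e-17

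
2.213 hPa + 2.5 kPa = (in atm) 0.02686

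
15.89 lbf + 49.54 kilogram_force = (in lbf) 125.1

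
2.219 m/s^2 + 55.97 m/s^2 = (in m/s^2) 58.19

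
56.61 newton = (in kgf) 5.773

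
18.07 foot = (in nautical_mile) 0.002974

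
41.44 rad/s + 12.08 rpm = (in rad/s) 42.71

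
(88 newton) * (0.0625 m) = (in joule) 5.5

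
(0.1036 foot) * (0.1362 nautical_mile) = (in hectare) 0.0007965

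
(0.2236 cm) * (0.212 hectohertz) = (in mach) 0.0001392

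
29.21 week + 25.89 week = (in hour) 9257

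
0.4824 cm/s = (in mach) 1.417e-05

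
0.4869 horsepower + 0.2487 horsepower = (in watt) 548.5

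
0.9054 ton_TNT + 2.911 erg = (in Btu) 3.591e+06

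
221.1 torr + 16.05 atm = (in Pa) 1.656e+06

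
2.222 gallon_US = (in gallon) 2.222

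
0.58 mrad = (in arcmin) 1.994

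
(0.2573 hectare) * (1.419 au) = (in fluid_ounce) 1.847e+19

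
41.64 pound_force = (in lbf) 41.64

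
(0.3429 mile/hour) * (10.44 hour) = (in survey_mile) 3.58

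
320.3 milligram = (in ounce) 0.0113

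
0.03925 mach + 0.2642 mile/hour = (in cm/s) 1348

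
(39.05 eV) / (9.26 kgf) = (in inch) 2.712e-18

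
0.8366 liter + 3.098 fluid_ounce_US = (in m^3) 0.0009282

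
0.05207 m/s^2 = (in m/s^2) 0.05207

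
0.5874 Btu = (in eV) 3.868e+21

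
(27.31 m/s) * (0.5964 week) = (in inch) 3.878e+08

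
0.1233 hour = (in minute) 7.398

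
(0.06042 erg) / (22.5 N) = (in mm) 2.685e-07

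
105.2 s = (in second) 105.2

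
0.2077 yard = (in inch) 7.477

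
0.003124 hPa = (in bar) 3.124e-06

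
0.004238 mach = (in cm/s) 144.3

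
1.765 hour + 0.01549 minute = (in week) 0.01051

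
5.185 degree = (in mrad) 90.5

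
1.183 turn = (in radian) 7.433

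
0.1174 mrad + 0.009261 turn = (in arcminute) 200.4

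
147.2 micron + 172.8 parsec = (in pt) 1.511e+22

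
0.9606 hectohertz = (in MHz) 9.606e-05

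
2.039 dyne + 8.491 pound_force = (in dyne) 3.777e+06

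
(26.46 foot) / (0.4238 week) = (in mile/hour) 7.039e-05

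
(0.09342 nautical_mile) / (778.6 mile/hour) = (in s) 0.4971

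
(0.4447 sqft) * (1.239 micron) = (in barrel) 3.22e-07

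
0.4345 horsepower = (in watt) 324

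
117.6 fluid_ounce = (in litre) 3.478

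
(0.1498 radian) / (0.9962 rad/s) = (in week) 2.486e-07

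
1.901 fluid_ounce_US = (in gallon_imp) 0.01237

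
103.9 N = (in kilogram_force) 10.59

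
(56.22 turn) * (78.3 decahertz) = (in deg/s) 1.585e+07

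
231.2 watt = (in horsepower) 0.31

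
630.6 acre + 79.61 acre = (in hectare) 287.4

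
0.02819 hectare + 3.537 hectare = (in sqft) 3.838e+05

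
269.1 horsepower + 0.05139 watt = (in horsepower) 269.1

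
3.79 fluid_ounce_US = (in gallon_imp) 0.02465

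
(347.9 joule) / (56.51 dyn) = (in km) 615.6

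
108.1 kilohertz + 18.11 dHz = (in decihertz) 1.081e+06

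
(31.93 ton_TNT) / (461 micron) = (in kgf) 2.955e+13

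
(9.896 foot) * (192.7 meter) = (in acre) 0.1436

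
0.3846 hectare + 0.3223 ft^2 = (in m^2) 3846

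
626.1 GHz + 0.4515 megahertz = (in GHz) 626.1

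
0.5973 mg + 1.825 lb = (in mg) 8.278e+05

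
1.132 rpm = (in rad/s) 0.1185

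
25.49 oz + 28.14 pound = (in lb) 29.73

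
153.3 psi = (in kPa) 1057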